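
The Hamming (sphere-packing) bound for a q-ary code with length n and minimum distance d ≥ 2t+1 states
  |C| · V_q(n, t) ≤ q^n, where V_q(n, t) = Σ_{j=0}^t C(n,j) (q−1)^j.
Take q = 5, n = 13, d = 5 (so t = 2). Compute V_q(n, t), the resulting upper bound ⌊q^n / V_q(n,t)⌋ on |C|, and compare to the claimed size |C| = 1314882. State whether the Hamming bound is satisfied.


V_q(n, t) = 1301, q^n = 1220703125, Hamming bound = 938280, |C| = 1314882 > bound (violated).

Step 1: Compute V_q(n, t) = Σ_{j=0}^2 C(n, j) (q−1)^j.
  j = 0: C(13,0)·(4)^0 = 1·1 = 1.
  j = 1: C(13,1)·(4)^1 = 13·4 = 52.
  j = 2: C(13,2)·(4)^2 = 78·16 = 1248.
  V_q(n, t) = 1 + 52 + 1248 = 1301.
Step 2: q^n = 5^13 = 1220703125.
Step 3: Hamming bound ⌊q^n / V_q(n,t)⌋ = ⌊1220703125/1301⌋ = 938280.
Step 4: Compare |C| = 1314882 to 938280: violated.
The claimed |C| lies above the Hamming bound, so no 5-ary code of length 13 with d ≥ 5 can have 1314882 codewords.


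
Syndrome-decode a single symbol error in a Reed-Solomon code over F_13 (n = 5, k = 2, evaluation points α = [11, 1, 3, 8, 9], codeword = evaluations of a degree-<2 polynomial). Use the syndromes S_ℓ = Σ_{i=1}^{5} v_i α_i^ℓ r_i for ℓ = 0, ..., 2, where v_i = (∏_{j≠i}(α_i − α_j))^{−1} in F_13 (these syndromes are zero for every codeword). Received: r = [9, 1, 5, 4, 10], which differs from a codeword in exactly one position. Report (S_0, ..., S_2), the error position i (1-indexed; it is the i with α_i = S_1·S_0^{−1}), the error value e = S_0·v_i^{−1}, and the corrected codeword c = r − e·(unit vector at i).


S = (5, 2, 6), error at position 3, error magnitude e = 5, c = [9, 1, 0, 4, 10].

Step 1: column multipliers v_i = (∏_{j≠i}(α_i − α_j))^{−1} mod 13.
  i = 1 (α = 11): (11−1)(11−3)(11−8)(11−9) = 10·8·3·2 = 480 ≡ 12, so v_1 = 12^{−1} = 12 (mod 13).
  i = 2 (α = 1): (1−11)(1−3)(1−8)(1−9) = (−10)·(−2)·(−7)·(−8) = 1120 ≡ 2, so v_2 = 2^{−1} = 7 (mod 13).
  i = 3 (α = 3): (3−11)(3−1)(3−8)(3−9) = (−8)·2·(−5)·(−6) = −480 ≡ 1, so v_3 = 1^{−1} = 1 (mod 13).
  i = 4 (α = 8): (8−11)(8−1)(8−3)(8−9) = (−3)·7·5·(−1) = 105 ≡ 1, so v_4 = 1^{−1} = 1 (mod 13).
  i = 5 (α = 9): (9−11)(9−1)(9−3)(9−8) = (−2)·8·6·1 = −96 ≡ 8, so v_5 = 8^{−1} = 5 (mod 13).
  v = [12, 7, 1, 1, 5].
Step 2: syndromes of r = [9, 1, 5, 4, 10] (all sums mod 13).
  S_0 = Σ v_i r_i = 12·9 + 7·1 + 1·5 + 1·4 + 5·10 = 174 ≡ 5.
  S_1 = Σ v_i α_i r_i = 12·11·9 + 7·1·1 + 1·3·5 + 1·8·4 + 5·9·10 = 1692 ≡ 2.
  α_i^2 mod 13 = [4, 1, 9, 12, 3].
  S_2 = Σ v_i α_i^2 r_i = 12·4·9 + 7·1·1 + 1·9·5 + 1·12·4 + 5·3·10 = 682 ≡ 6.
  S = (5, 2, 6) ≠ 0, so r is not a codeword (an error is present).
Step 3: locate the error. For a single error e at position i, S_ℓ = v_i·e·α_i^ℓ, so α_err = S_1/S_0.
  S_0^{−1} = 5^{−1} = 8 (mod 13), so α_err = 2·8 = 16 ≡ 3 = α_3. Error position i = 3.
  Consistency check: S_2/S_1 = 6·7 = 42 ≡ 3 = α_err ✓ (single-error assumption holds).
Step 4: error magnitude e = S_0/v_3 = S_0·∏_{j≠3}(α_3 − α_j) = 5·1 = 5 ≡ 5 (mod 13).
Step 5: correct position 3: c_3 = r_3 − e = 5 − 5 ≡ 0 (mod 13). Hence c = [9, 1, 0, 4, 10].
  Check: interpolating c through the α_i gives m(x) = 8 + 6·x (degree < 2) with m(α_i) = c_i for every i, so c is indeed a codeword.


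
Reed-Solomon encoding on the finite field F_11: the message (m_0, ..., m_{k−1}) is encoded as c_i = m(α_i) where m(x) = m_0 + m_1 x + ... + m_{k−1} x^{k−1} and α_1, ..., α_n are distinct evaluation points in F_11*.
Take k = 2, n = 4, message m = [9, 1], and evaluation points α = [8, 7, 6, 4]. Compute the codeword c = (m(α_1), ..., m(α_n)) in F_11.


c = [6, 5, 4, 2]

Message polynomial: m(x) = 9 + 1·x (mod 11).
For each evaluation point α_i, compute m(α_i) mod 11:
  α_1 = 8: Horner steps 1 → 6, so m(8) = 6.
  α_2 = 7: Horner steps 1 → 5, so m(7) = 5.
  α_3 = 6: Horner steps 1 → 4, so m(6) = 4.
  α_4 = 4: Horner steps 1 → 2, so m(4) = 2.
Codeword c = [6, 5, 4, 2] ∈ F_11^4.


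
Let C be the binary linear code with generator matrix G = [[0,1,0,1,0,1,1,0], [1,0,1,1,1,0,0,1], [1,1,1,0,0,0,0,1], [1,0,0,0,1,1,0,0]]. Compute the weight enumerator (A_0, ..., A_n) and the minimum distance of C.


Weight distribution: A_0 = 1, A_2 = 1, A_3 = 3, A_4 = 5, A_5 = 4, A_6 = 1, A_7 = 1. Minimum distance d = 2.

Enumerate all 2^4 = 16 messages m ∈ F_2^4.
For each, compute codeword c = mG in F_2^8, then tally its weight.
  m = 0000 → c = 00000000, weight = 0.
  m = 1000 → c = 01010110, weight = 4.
  m = 0100 → c = 10111001, weight = 5.
  m = 1100 → c = 11101111, weight = 7.
  m = 0010 → c = 11100001, weight = 4.
  m = 1010 → c = 10110111, weight = 6.
  m = 0110 → c = 01011000, weight = 3.
  m = 1110 → c = 00001110, weight = 3.
  m = 0001 → c = 10001100, weight = 3.
  m = 1001 → c = 11011010, weight = 5.
  m = 0101 → c = 00110101, weight = 4.
  m = 1101 → c = 01100011, weight = 4.
  m = 0011 → c = 01101101, weight = 5.
  m = 1011 → c = 00111011, weight = 5.
  m = 0111 → c = 11010100, weight = 4.
  m = 1111 → c = 10000010, weight = 2.
Tally weights:
  weight 0: 1 codewords.
  weight 2: 1 codewords.
  weight 3: 3 codewords.
  weight 4: 5 codewords.
  weight 5: 4 codewords.
  weight 6: 1 codewords.
  weight 7: 1 codewords.
Minimum distance d = smallest w > 0 with A_w > 0 = 2.
Sanity: Σ A_w = 16 = 2^4 = 16 ✓.


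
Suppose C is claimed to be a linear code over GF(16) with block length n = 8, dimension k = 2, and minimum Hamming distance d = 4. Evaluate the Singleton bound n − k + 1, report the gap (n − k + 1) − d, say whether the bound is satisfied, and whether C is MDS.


Singleton RHS = n − k + 1 = 7, slack = 3, bound satisfied, not MDS.

Singleton bound: d ≤ n − k + 1.
Here n = 8, k = 2, so n − k + 1 = 7.
Given d = 4, check d ≤ 7: YES.
Slack = (n − k + 1) − d = 3.
The code is NOT MDS (slack = 3 > 0).
Description: the claimed parameters are [8, 2, 4]_16; such a code would be non-MDS.


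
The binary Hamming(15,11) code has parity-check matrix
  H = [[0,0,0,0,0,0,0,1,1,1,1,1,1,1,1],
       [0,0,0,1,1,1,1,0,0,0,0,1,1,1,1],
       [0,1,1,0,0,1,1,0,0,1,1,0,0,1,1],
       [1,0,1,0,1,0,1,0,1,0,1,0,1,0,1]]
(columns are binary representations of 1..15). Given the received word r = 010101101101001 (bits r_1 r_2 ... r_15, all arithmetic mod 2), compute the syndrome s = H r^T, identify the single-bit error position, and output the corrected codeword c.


s = (0, 1, 1, 1)^T, error position = 7, corrected codeword c = 010101001101001

Compute s = H r^T mod 2 one row at a time:
  s_1 = 0 + 1 + 1 + 0 + 1 + 0 + 0 + 1 = 4 ≡ 0 (mod 2).
  s_2 = 1 + 0 + 1 + 1 + 1 + 0 + 0 + 1 = 5 ≡ 1 (mod 2).
  s_3 = 1 + 0 + 1 + 1 + 1 + 0 + 0 + 1 = 5 ≡ 1 (mod 2).
  s_4 = 0 + 0 + 0 + 1 + 1 + 0 + 0 + 1 = 3 ≡ 1 (mod 2).
s = (0, 1, 1, 1)^T — this equals column 7 of H (binary 0111), so error is at position 7.
Correct: flip bit 7 of r = 010101101101001 to get c = 010101001101001.


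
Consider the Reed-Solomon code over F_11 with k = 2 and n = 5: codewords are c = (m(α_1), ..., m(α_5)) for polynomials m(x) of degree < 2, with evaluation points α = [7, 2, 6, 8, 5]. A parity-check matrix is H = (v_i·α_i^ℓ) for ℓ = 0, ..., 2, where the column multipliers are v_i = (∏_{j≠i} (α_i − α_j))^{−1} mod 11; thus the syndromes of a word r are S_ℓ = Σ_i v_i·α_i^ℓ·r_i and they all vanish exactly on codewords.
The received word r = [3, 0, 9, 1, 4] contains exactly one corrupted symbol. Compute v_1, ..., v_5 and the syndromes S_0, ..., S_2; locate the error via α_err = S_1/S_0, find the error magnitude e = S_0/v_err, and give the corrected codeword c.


S = (5, 7, 1), error at position 4, error magnitude e = 4, c = [3, 0, 9, 8, 4].

Step 1: column multipliers v_i = (∏_{j≠i}(α_i − α_j))^{−1} mod 11.
  i = 1 (α = 7): (7−2)(7−6)(7−8)(7−5) = 5·1·(−1)·2 = −10 ≡ 1, so v_1 = 1^{−1} = 1 (mod 11).
  i = 2 (α = 2): (2−7)(2−6)(2−8)(2−5) = (−5)·(−4)·(−6)·(−3) = 360 ≡ 8, so v_2 = 8^{−1} = 7 (mod 11).
  i = 3 (α = 6): (6−7)(6−2)(6−8)(6−5) = (−1)·4·(−2)·1 = 8 ≡ 8, so v_3 = 8^{−1} = 7 (mod 11).
  i = 4 (α = 8): (8−7)(8−2)(8−6)(8−5) = 1·6·2·3 = 36 ≡ 3, so v_4 = 3^{−1} = 4 (mod 11).
  i = 5 (α = 5): (5−7)(5−2)(5−6)(5−8) = (−2)·3·(−1)·(−3) = −18 ≡ 4, so v_5 = 4^{−1} = 3 (mod 11).
  v = [1, 7, 7, 4, 3].
Step 2: syndromes of r = [3, 0, 9, 1, 4] (all sums mod 11).
  S_0 = Σ v_i r_i = 1·3 + 7·0 + 7·9 + 4·1 + 3·4 = 82 ≡ 5.
  S_1 = Σ v_i α_i r_i = 1·7·3 + 7·2·0 + 7·6·9 + 4·8·1 + 3·5·4 = 491 ≡ 7.
  α_i^2 mod 11 = [5, 4, 3, 9, 3].
  S_2 = Σ v_i α_i^2 r_i = 1·5·3 + 7·4·0 + 7·3·9 + 4·9·1 + 3·3·4 = 276 ≡ 1.
  S = (5, 7, 1) ≠ 0, so r is not a codeword (an error is present).
Step 3: locate the error. For a single error e at position i, S_ℓ = v_i·e·α_i^ℓ, so α_err = S_1/S_0.
  S_0^{−1} = 5^{−1} = 9 (mod 11), so α_err = 7·9 = 63 ≡ 8 = α_4. Error position i = 4.
  Consistency check: S_2/S_1 = 1·8 = 8 ≡ 8 = α_err ✓ (single-error assumption holds).
Step 4: error magnitude e = S_0/v_4 = S_0·∏_{j≠4}(α_4 − α_j) = 5·3 = 15 ≡ 4 (mod 11).
Step 5: correct position 4: c_4 = r_4 − e = 1 − 4 ≡ 8 (mod 11). Hence c = [3, 0, 9, 8, 4].
  Check: interpolating c through the α_i gives m(x) = 1 + 5·x (degree < 2) with m(α_i) = c_i for every i, so c is indeed a codeword.


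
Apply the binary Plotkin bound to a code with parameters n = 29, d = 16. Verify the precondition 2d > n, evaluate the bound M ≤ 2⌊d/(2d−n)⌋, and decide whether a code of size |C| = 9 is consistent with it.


Plotkin bound M ≤ 10; given |C| = 9 ≤ bound (satisfied).

Check applicability: 2d = 32, n = 29.
2d − n = 3 > 0, so Plotkin applies.
Compute d/(2d−n) = 16/3 ≈ 5.3333.
⌊d/(2d−n)⌋ = 5.
Plotkin bound: M ≤ 2·5 = 10.
Given |C| = 9, check: satisfied.
This |C| is below the Plotkin bound.


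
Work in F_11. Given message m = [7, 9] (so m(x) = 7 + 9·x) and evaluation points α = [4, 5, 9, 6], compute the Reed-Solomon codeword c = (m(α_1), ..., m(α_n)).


c = [10, 8, 0, 6]

Message polynomial: m(x) = 7 + 9·x (mod 11).
For each evaluation point α_i, compute m(α_i) mod 11:
  α_1 = 4: Horner steps 9 → 10, so m(4) = 10.
  α_2 = 5: Horner steps 9 → 8, so m(5) = 8.
  α_3 = 9: Horner steps 9 → 0, so m(9) = 0.
  α_4 = 6: Horner steps 9 → 6, so m(6) = 6.
Codeword c = [10, 8, 0, 6] ∈ F_11^4.


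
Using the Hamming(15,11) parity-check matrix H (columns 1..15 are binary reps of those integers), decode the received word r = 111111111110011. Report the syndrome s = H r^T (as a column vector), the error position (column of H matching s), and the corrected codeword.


s = (0, 0, 0, 1)^T, error position = 1, corrected codeword c = 011111111110011

Compute s = H r^T mod 2 one row at a time:
  s_1 = 1 + 1 + 1 + 1 + 0 + 0 + 1 + 1 = 6 ≡ 0 (mod 2).
  s_2 = 1 + 1 + 1 + 1 + 0 + 0 + 1 + 1 = 6 ≡ 0 (mod 2).
  s_3 = 1 + 1 + 1 + 1 + 1 + 1 + 1 + 1 = 8 ≡ 0 (mod 2).
  s_4 = 1 + 1 + 1 + 1 + 1 + 1 + 0 + 1 = 7 ≡ 1 (mod 2).
s = (0, 0, 0, 1)^T — this equals column 1 of H (binary 0001), so error is at position 1.
Correct: flip bit 1 of r = 111111111110011 to get c = 011111111110011.


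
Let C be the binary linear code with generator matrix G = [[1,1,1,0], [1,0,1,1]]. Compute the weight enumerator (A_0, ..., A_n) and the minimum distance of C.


Weight distribution: A_0 = 1, A_2 = 1, A_3 = 2. Minimum distance d = 2.

Enumerate all 2^2 = 4 messages m ∈ F_2^2.
For each, compute codeword c = mG in F_2^4, then tally its weight.
  m = 00 → c = 0000, weight = 0.
  m = 10 → c = 1110, weight = 3.
  m = 01 → c = 1011, weight = 3.
  m = 11 → c = 0101, weight = 2.
Tally weights:
  weight 0: 1 codewords.
  weight 2: 1 codewords.
  weight 3: 2 codewords.
Minimum distance d = smallest w > 0 with A_w > 0 = 2.
Sanity: Σ A_w = 4 = 2^2 = 4 ✓.


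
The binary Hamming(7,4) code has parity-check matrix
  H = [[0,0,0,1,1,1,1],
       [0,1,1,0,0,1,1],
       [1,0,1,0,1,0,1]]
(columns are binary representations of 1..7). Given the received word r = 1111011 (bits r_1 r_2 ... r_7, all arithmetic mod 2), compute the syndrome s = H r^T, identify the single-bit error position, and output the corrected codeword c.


s = (1, 0, 1)^T, error position = 5, corrected codeword c = 1111111

Compute s = H r^T mod 2 one row at a time:
  s_1 = 1 + 0 + 1 + 1 = 3 ≡ 1 (mod 2).
  s_2 = 1 + 1 + 1 + 1 = 4 ≡ 0 (mod 2).
  s_3 = 1 + 1 + 0 + 1 = 3 ≡ 1 (mod 2).
s = (1, 0, 1)^T — this equals column 5 of H (binary 101), so error is at position 5.
Correct: flip bit 5 of r = 1111011 to get c = 1111111.


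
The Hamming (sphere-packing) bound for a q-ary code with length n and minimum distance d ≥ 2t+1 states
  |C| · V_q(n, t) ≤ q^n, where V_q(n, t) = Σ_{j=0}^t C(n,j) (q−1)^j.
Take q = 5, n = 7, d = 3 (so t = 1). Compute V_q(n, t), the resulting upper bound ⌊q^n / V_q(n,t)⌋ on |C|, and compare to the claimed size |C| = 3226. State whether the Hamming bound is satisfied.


V_q(n, t) = 29, q^n = 78125, Hamming bound = 2693, |C| = 3226 > bound (violated).

Step 1: Compute V_q(n, t) = Σ_{j=0}^1 C(n, j) (q−1)^j.
  j = 0: C(7,0)·(4)^0 = 1·1 = 1.
  j = 1: C(7,1)·(4)^1 = 7·4 = 28.
  V_q(n, t) = 1 + 28 = 29.
Step 2: q^n = 5^7 = 78125.
Step 3: Hamming bound ⌊q^n / V_q(n,t)⌋ = ⌊78125/29⌋ = 2693.
Step 4: Compare |C| = 3226 to 2693: violated.
The claimed |C| lies above the Hamming bound, so no 5-ary code of length 7 with d ≥ 3 can have 3226 codewords.


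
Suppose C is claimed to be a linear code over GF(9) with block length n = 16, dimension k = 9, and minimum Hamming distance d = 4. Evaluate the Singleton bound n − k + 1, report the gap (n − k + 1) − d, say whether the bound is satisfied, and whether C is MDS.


Singleton RHS = n − k + 1 = 8, slack = 4, bound satisfied, not MDS.

Singleton bound: d ≤ n − k + 1.
Here n = 16, k = 9, so n − k + 1 = 8.
Given d = 4, check d ≤ 8: YES.
Slack = (n − k + 1) − d = 4.
The code is NOT MDS (slack = 4 > 0).
Description: the claimed parameters are [16, 9, 4]_9; such a code would be non-MDS.


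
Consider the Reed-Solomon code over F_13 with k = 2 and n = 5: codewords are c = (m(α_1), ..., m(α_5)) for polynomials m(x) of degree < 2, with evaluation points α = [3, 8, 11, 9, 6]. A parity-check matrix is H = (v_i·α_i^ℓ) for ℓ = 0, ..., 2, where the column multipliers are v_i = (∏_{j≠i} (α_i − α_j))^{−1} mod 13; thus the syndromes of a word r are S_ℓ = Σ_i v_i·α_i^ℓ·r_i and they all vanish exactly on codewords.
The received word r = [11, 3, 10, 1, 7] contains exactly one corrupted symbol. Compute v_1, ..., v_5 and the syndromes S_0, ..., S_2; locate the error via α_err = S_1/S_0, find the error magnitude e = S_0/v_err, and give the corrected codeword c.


S = (10, 4, 12), error at position 1, error magnitude e = 11, c = [0, 3, 10, 1, 7].

Step 1: column multipliers v_i = (∏_{j≠i}(α_i − α_j))^{−1} mod 13.
  i = 1 (α = 3): (3−8)(3−11)(3−9)(3−6) = (−5)·(−8)·(−6)·(−3) = 720 ≡ 5, so v_1 = 5^{−1} = 8 (mod 13).
  i = 2 (α = 8): (8−3)(8−11)(8−9)(8−6) = 5·(−3)·(−1)·2 = 30 ≡ 4, so v_2 = 4^{−1} = 10 (mod 13).
  i = 3 (α = 11): (11−3)(11−8)(11−9)(11−6) = 8·3·2·5 = 240 ≡ 6, so v_3 = 6^{−1} = 11 (mod 13).
  i = 4 (α = 9): (9−3)(9−8)(9−11)(9−6) = 6·1·(−2)·3 = −36 ≡ 3, so v_4 = 3^{−1} = 9 (mod 13).
  i = 5 (α = 6): (6−3)(6−8)(6−11)(6−9) = 3·(−2)·(−5)·(−3) = −90 ≡ 1, so v_5 = 1^{−1} = 1 (mod 13).
  v = [8, 10, 11, 9, 1].
Step 2: syndromes of r = [11, 3, 10, 1, 7] (all sums mod 13).
  S_0 = Σ v_i r_i = 8·11 + 10·3 + 11·10 + 9·1 + 1·7 = 244 ≡ 10.
  S_1 = Σ v_i α_i r_i = 8·3·11 + 10·8·3 + 11·11·10 + 9·9·1 + 1·6·7 = 1837 ≡ 4.
  α_i^2 mod 13 = [9, 12, 4, 3, 10].
  S_2 = Σ v_i α_i^2 r_i = 8·9·11 + 10·12·3 + 11·4·10 + 9·3·1 + 1·10·7 = 1689 ≡ 12.
  S = (10, 4, 12) ≠ 0, so r is not a codeword (an error is present).
Step 3: locate the error. For a single error e at position i, S_ℓ = v_i·e·α_i^ℓ, so α_err = S_1/S_0.
  S_0^{−1} = 10^{−1} = 4 (mod 13), so α_err = 4·4 = 16 ≡ 3 = α_1. Error position i = 1.
  Consistency check: S_2/S_1 = 12·10 = 120 ≡ 3 = α_err ✓ (single-error assumption holds).
Step 4: error magnitude e = S_0/v_1 = S_0·∏_{j≠1}(α_1 − α_j) = 10·5 = 50 ≡ 11 (mod 13).
Step 5: correct position 1: c_1 = r_1 − e = 11 − 11 ≡ 0 (mod 13). Hence c = [0, 3, 10, 1, 7].
  Check: interpolating c through the α_i gives m(x) = 6 + 11·x (degree < 2) with m(α_i) = c_i for every i, so c is indeed a codeword.


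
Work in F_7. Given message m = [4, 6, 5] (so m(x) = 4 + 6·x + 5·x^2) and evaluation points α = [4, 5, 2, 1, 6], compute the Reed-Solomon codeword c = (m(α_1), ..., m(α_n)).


c = [3, 5, 1, 1, 3]

Message polynomial: m(x) = 4 + 6·x + 5·x^2 (mod 7).
For each evaluation point α_i, compute m(α_i) mod 7:
  α_1 = 4: Horner steps 5 → 5 → 3, so m(4) = 3.
  α_2 = 5: Horner steps 5 → 3 → 5, so m(5) = 5.
  α_3 = 2: Horner steps 5 → 2 → 1, so m(2) = 1.
  α_4 = 1: Horner steps 5 → 4 → 1, so m(1) = 1.
  α_5 = 6: Horner steps 5 → 1 → 3, so m(6) = 3.
Codeword c = [3, 5, 1, 1, 3] ∈ F_7^5.


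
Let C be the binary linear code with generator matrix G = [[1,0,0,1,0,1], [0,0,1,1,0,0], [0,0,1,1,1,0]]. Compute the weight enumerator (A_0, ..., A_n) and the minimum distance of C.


Weight distribution: A_0 = 1, A_1 = 1, A_2 = 1, A_3 = 3, A_4 = 2. Minimum distance d = 1.

Enumerate all 2^3 = 8 messages m ∈ F_2^3.
For each, compute codeword c = mG in F_2^6, then tally its weight.
  m = 000 → c = 000000, weight = 0.
  m = 100 → c = 100101, weight = 3.
  m = 010 → c = 001100, weight = 2.
  m = 110 → c = 101001, weight = 3.
  m = 001 → c = 001110, weight = 3.
  m = 101 → c = 101011, weight = 4.
  m = 011 → c = 000010, weight = 1.
  m = 111 → c = 100111, weight = 4.
Tally weights:
  weight 0: 1 codewords.
  weight 1: 1 codewords.
  weight 2: 1 codewords.
  weight 3: 3 codewords.
  weight 4: 2 codewords.
Minimum distance d = smallest w > 0 with A_w > 0 = 1.
Sanity: Σ A_w = 8 = 2^3 = 8 ✓.


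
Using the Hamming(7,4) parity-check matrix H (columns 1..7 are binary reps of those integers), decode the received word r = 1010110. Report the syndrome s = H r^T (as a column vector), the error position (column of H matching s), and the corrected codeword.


s = (0, 0, 1)^T, error position = 1, corrected codeword c = 0010110

Compute s = H r^T mod 2 one row at a time:
  s_1 = 0 + 1 + 1 + 0 = 2 ≡ 0 (mod 2).
  s_2 = 0 + 1 + 1 + 0 = 2 ≡ 0 (mod 2).
  s_3 = 1 + 1 + 1 + 0 = 3 ≡ 1 (mod 2).
s = (0, 0, 1)^T — this equals column 1 of H (binary 001), so error is at position 1.
Correct: flip bit 1 of r = 1010110 to get c = 0010110.


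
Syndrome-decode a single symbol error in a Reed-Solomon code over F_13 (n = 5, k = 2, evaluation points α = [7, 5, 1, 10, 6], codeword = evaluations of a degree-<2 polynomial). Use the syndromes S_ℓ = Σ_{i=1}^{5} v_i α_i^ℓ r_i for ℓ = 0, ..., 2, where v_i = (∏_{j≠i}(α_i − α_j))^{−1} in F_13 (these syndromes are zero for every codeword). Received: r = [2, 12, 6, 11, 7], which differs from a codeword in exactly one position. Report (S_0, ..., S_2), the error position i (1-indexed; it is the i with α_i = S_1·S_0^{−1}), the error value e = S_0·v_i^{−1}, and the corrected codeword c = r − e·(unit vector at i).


S = (9, 12, 3), error at position 4, error magnitude e = 11, c = [2, 12, 6, 0, 7].

Step 1: column multipliers v_i = (∏_{j≠i}(α_i − α_j))^{−1} mod 13.
  i = 1 (α = 7): (7−5)(7−1)(7−10)(7−6) = 2·6·(−3)·1 = −36 ≡ 3, so v_1 = 3^{−1} = 9 (mod 13).
  i = 2 (α = 5): (5−7)(5−1)(5−10)(5−6) = (−2)·4·(−5)·(−1) = −40 ≡ 12, so v_2 = 12^{−1} = 12 (mod 13).
  i = 3 (α = 1): (1−7)(1−5)(1−10)(1−6) = (−6)·(−4)·(−9)·(−5) = 1080 ≡ 1, so v_3 = 1^{−1} = 1 (mod 13).
  i = 4 (α = 10): (10−7)(10−5)(10−1)(10−6) = 3·5·9·4 = 540 ≡ 7, so v_4 = 7^{−1} = 2 (mod 13).
  i = 5 (α = 6): (6−7)(6−5)(6−1)(6−10) = (−1)·1·5·(−4) = 20 ≡ 7, so v_5 = 7^{−1} = 2 (mod 13).
  v = [9, 12, 1, 2, 2].
Step 2: syndromes of r = [2, 12, 6, 11, 7] (all sums mod 13).
  S_0 = Σ v_i r_i = 9·2 + 12·12 + 1·6 + 2·11 + 2·7 = 204 ≡ 9.
  S_1 = Σ v_i α_i r_i = 9·7·2 + 12·5·12 + 1·1·6 + 2·10·11 + 2·6·7 = 1156 ≡ 12.
  α_i^2 mod 13 = [10, 12, 1, 9, 10].
  S_2 = Σ v_i α_i^2 r_i = 9·10·2 + 12·12·12 + 1·1·6 + 2·9·11 + 2·10·7 = 2252 ≡ 3.
  S = (9, 12, 3) ≠ 0, so r is not a codeword (an error is present).
Step 3: locate the error. For a single error e at position i, S_ℓ = v_i·e·α_i^ℓ, so α_err = S_1/S_0.
  S_0^{−1} = 9^{−1} = 3 (mod 13), so α_err = 12·3 = 36 ≡ 10 = α_4. Error position i = 4.
  Consistency check: S_2/S_1 = 3·12 = 36 ≡ 10 = α_err ✓ (single-error assumption holds).
Step 4: error magnitude e = S_0/v_4 = S_0·∏_{j≠4}(α_4 − α_j) = 9·7 = 63 ≡ 11 (mod 13).
Step 5: correct position 4: c_4 = r_4 − e = 11 − 11 ≡ 0 (mod 13). Hence c = [2, 12, 6, 0, 7].
  Check: interpolating c through the α_i gives m(x) = 11 + 8·x (degree < 2) with m(α_i) = c_i for every i, so c is indeed a codeword.


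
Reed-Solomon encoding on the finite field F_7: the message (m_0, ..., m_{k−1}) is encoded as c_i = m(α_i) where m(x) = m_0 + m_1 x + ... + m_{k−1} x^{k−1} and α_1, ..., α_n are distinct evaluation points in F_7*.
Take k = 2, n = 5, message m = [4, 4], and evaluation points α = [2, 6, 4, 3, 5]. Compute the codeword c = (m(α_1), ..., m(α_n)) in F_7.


c = [5, 0, 6, 2, 3]

Message polynomial: m(x) = 4 + 4·x (mod 7).
For each evaluation point α_i, compute m(α_i) mod 7:
  α_1 = 2: Horner steps 4 → 5, so m(2) = 5.
  α_2 = 6: Horner steps 4 → 0, so m(6) = 0.
  α_3 = 4: Horner steps 4 → 6, so m(4) = 6.
  α_4 = 3: Horner steps 4 → 2, so m(3) = 2.
  α_5 = 5: Horner steps 4 → 3, so m(5) = 3.
Codeword c = [5, 0, 6, 2, 3] ∈ F_7^5.


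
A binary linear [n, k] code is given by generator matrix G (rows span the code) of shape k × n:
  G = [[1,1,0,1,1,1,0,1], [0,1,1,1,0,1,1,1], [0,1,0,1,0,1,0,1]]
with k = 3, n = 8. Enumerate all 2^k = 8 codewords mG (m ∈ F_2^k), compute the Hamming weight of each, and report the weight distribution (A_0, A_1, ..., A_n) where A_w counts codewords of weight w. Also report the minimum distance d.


Weight distribution: A_0 = 1, A_2 = 2, A_4 = 2, A_6 = 2, A_8 = 1. Minimum distance d = 2.

Enumerate all 2^3 = 8 messages m ∈ F_2^3.
For each, compute codeword c = mG in F_2^8, then tally its weight.
  m = 000 → c = 00000000, weight = 0.
  m = 100 → c = 11011101, weight = 6.
  m = 010 → c = 01110111, weight = 6.
  m = 110 → c = 10101010, weight = 4.
  m = 001 → c = 01010101, weight = 4.
  m = 101 → c = 10001000, weight = 2.
  m = 011 → c = 00100010, weight = 2.
  m = 111 → c = 11111111, weight = 8.
Tally weights:
  weight 0: 1 codewords.
  weight 2: 2 codewords.
  weight 4: 2 codewords.
  weight 6: 2 codewords.
  weight 8: 1 codewords.
Minimum distance d = smallest w > 0 with A_w > 0 = 2.
Sanity: Σ A_w = 8 = 2^3 = 8 ✓.


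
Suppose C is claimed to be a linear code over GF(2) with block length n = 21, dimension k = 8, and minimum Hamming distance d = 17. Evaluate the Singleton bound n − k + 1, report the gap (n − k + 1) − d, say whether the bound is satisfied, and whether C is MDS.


Singleton RHS = n − k + 1 = 14, slack = -3, bound violated (no such code; not MDS).

Singleton bound: d ≤ n − k + 1.
Here n = 21, k = 8, so n − k + 1 = 14.
Given d = 17, check d ≤ 14: NO.
Slack = (n − k + 1) − d = -3.
The slack is negative: d = 17 exceeds n − k + 1 = 14 by 3, so the Singleton bound is violated and no linear [21, 8, 17]_2 code can exist. In particular it is not MDS (MDS requires d = n − k + 1 exactly).
Description: the claimed parameters are [21, 8, 17]_2; such a code would be impossible (violates the Singleton bound).


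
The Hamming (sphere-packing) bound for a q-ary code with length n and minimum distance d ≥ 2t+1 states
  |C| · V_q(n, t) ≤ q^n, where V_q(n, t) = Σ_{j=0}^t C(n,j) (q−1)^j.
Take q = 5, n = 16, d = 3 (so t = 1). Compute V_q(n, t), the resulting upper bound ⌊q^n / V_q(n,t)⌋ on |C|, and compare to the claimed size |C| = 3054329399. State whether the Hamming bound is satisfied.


V_q(n, t) = 65, q^n = 152587890625, Hamming bound = 2347506009, |C| = 3054329399 > bound (violated).

Step 1: Compute V_q(n, t) = Σ_{j=0}^1 C(n, j) (q−1)^j.
  j = 0: C(16,0)·(4)^0 = 1·1 = 1.
  j = 1: C(16,1)·(4)^1 = 16·4 = 64.
  V_q(n, t) = 1 + 64 = 65.
Step 2: q^n = 5^16 = 152587890625.
Step 3: Hamming bound ⌊q^n / V_q(n,t)⌋ = ⌊152587890625/65⌋ = 2347506009.
Step 4: Compare |C| = 3054329399 to 2347506009: violated.
The claimed |C| lies above the Hamming bound, so no 5-ary code of length 16 with d ≥ 3 can have 3054329399 codewords.


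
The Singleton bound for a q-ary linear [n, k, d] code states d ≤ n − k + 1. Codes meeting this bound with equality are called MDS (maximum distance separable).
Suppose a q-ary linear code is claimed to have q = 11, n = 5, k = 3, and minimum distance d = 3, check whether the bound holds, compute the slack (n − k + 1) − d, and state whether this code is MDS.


Singleton RHS = n − k + 1 = 3, slack = 0, bound satisfied, MDS.

Singleton bound: d ≤ n − k + 1.
Here n = 5, k = 3, so n − k + 1 = 3.
Given d = 3, check d ≤ 3: YES.
Slack = (n − k + 1) − d = 0.
The code is MDS (slack = 0).
Description: the claimed parameters are [5, 3, 3]_11; such a code would be MDS (meets Singleton bound).


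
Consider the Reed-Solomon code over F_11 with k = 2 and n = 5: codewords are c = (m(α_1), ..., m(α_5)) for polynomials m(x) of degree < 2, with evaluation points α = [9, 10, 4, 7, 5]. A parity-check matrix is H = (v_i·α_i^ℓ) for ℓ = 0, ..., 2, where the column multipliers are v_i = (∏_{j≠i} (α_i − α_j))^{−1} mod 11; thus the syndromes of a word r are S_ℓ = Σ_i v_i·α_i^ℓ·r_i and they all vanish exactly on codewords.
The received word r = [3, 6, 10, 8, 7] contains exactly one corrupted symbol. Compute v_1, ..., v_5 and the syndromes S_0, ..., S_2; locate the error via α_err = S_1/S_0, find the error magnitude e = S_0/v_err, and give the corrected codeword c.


S = (4, 9, 1), error at position 5, error magnitude e = 5, c = [3, 6, 10, 8, 2].

Step 1: column multipliers v_i = (∏_{j≠i}(α_i − α_j))^{−1} mod 11.
  i = 1 (α = 9): (9−10)(9−4)(9−7)(9−5) = (−1)·5·2·4 = −40 ≡ 4, so v_1 = 4^{−1} = 3 (mod 11).
  i = 2 (α = 10): (10−9)(10−4)(10−7)(10−5) = 1·6·3·5 = 90 ≡ 2, so v_2 = 2^{−1} = 6 (mod 11).
  i = 3 (α = 4): (4−9)(4−10)(4−7)(4−5) = (−5)·(−6)·(−3)·(−1) = 90 ≡ 2, so v_3 = 2^{−1} = 6 (mod 11).
  i = 4 (α = 7): (7−9)(7−10)(7−4)(7−5) = (−2)·(−3)·3·2 = 36 ≡ 3, so v_4 = 3^{−1} = 4 (mod 11).
  i = 5 (α = 5): (5−9)(5−10)(5−4)(5−7) = (−4)·(−5)·1·(−2) = −40 ≡ 4, so v_5 = 4^{−1} = 3 (mod 11).
  v = [3, 6, 6, 4, 3].
Step 2: syndromes of r = [3, 6, 10, 8, 7] (all sums mod 11).
  S_0 = Σ v_i r_i = 3·3 + 6·6 + 6·10 + 4·8 + 3·7 = 158 ≡ 4.
  S_1 = Σ v_i α_i r_i = 3·9·3 + 6·10·6 + 6·4·10 + 4·7·8 + 3·5·7 = 1010 ≡ 9.
  α_i^2 mod 11 = [4, 1, 5, 5, 3].
  S_2 = Σ v_i α_i^2 r_i = 3·4·3 + 6·1·6 + 6·5·10 + 4·5·8 + 3·3·7 = 595 ≡ 1.
  S = (4, 9, 1) ≠ 0, so r is not a codeword (an error is present).
Step 3: locate the error. For a single error e at position i, S_ℓ = v_i·e·α_i^ℓ, so α_err = S_1/S_0.
  S_0^{−1} = 4^{−1} = 3 (mod 11), so α_err = 9·3 = 27 ≡ 5 = α_5. Error position i = 5.
  Consistency check: S_2/S_1 = 1·5 = 5 ≡ 5 = α_err ✓ (single-error assumption holds).
Step 4: error magnitude e = S_0/v_5 = S_0·∏_{j≠5}(α_5 − α_j) = 4·4 = 16 ≡ 5 (mod 11).
Step 5: correct position 5: c_5 = r_5 − e = 7 − 5 ≡ 2 (mod 11). Hence c = [3, 6, 10, 8, 2].
  Check: interpolating c through the α_i gives m(x) = 9 + 3·x (degree < 2) with m(α_i) = c_i for every i, so c is indeed a codeword.


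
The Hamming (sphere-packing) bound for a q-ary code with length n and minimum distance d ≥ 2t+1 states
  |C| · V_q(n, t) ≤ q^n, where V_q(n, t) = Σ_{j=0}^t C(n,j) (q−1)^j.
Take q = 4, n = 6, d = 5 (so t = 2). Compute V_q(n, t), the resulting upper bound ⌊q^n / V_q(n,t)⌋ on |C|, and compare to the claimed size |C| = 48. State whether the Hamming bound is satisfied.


V_q(n, t) = 154, q^n = 4096, Hamming bound = 26, |C| = 48 > bound (violated).

Step 1: Compute V_q(n, t) = Σ_{j=0}^2 C(n, j) (q−1)^j.
  j = 0: C(6,0)·(3)^0 = 1·1 = 1.
  j = 1: C(6,1)·(3)^1 = 6·3 = 18.
  j = 2: C(6,2)·(3)^2 = 15·9 = 135.
  V_q(n, t) = 1 + 18 + 135 = 154.
Step 2: q^n = 4^6 = 4096.
Step 3: Hamming bound ⌊q^n / V_q(n,t)⌋ = ⌊4096/154⌋ = 26.
Step 4: Compare |C| = 48 to 26: violated.
The claimed |C| lies above the Hamming bound, so no 4-ary code of length 6 with d ≥ 5 can have 48 codewords.


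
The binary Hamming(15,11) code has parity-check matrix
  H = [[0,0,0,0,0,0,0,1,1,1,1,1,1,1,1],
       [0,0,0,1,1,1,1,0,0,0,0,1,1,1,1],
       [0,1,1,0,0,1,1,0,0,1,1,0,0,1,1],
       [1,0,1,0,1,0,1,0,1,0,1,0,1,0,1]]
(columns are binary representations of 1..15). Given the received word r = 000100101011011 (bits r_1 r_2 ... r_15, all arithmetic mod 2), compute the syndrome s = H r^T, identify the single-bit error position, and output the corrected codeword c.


s = (1, 1, 0, 0)^T, error position = 12, corrected codeword c = 000100101010011

Compute s = H r^T mod 2 one row at a time:
  s_1 = 0 + 1 + 0 + 1 + 1 + 0 + 1 + 1 = 5 ≡ 1 (mod 2).
  s_2 = 1 + 0 + 0 + 1 + 1 + 0 + 1 + 1 = 5 ≡ 1 (mod 2).
  s_3 = 0 + 0 + 0 + 1 + 0 + 1 + 1 + 1 = 4 ≡ 0 (mod 2).
  s_4 = 0 + 0 + 0 + 1 + 1 + 1 + 0 + 1 = 4 ≡ 0 (mod 2).
s = (1, 1, 0, 0)^T — this equals column 12 of H (binary 1100), so error is at position 12.
Correct: flip bit 12 of r = 000100101011011 to get c = 000100101010011.


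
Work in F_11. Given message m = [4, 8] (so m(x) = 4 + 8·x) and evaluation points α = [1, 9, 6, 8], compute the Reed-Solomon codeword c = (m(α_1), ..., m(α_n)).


c = [1, 10, 8, 2]

Message polynomial: m(x) = 4 + 8·x (mod 11).
For each evaluation point α_i, compute m(α_i) mod 11:
  α_1 = 1: Horner steps 8 → 1, so m(1) = 1.
  α_2 = 9: Horner steps 8 → 10, so m(9) = 10.
  α_3 = 6: Horner steps 8 → 8, so m(6) = 8.
  α_4 = 8: Horner steps 8 → 2, so m(8) = 2.
Codeword c = [1, 10, 8, 2] ∈ F_11^4.


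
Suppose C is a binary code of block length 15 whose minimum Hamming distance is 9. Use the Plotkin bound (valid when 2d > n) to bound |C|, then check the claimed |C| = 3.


Plotkin bound M ≤ 6; given |C| = 3 ≤ bound (satisfied).

Check applicability: 2d = 18, n = 15.
2d − n = 3 > 0, so Plotkin applies.
Compute d/(2d−n) = 9/3 ≈ 3.0000.
⌊d/(2d−n)⌋ = 3.
Plotkin bound: M ≤ 2·3 = 6.
Given |C| = 3, check: satisfied.
This |C| is below the Plotkin bound.


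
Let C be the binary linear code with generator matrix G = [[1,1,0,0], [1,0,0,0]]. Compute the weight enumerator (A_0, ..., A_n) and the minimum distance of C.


Weight distribution: A_0 = 1, A_1 = 2, A_2 = 1. Minimum distance d = 1.

Enumerate all 2^2 = 4 messages m ∈ F_2^2.
For each, compute codeword c = mG in F_2^4, then tally its weight.
  m = 00 → c = 0000, weight = 0.
  m = 10 → c = 1100, weight = 2.
  m = 01 → c = 1000, weight = 1.
  m = 11 → c = 0100, weight = 1.
Tally weights:
  weight 0: 1 codewords.
  weight 1: 2 codewords.
  weight 2: 1 codewords.
Minimum distance d = smallest w > 0 with A_w > 0 = 1.
Sanity: Σ A_w = 4 = 2^2 = 4 ✓.


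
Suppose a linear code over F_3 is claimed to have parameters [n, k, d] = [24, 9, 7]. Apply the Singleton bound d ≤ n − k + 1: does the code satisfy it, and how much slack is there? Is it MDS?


Singleton RHS = n − k + 1 = 16, slack = 9, bound satisfied, not MDS.

Singleton bound: d ≤ n − k + 1.
Here n = 24, k = 9, so n − k + 1 = 16.
Given d = 7, check d ≤ 16: YES.
Slack = (n − k + 1) − d = 9.
The code is NOT MDS (slack = 9 > 0).
Description: the claimed parameters are [24, 9, 7]_3; such a code would be non-MDS.


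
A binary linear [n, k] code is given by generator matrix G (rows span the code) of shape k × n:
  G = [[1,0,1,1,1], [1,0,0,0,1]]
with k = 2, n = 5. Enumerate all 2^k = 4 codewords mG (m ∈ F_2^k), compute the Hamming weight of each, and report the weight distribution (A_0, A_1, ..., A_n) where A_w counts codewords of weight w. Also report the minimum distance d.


Weight distribution: A_0 = 1, A_2 = 2, A_4 = 1. Minimum distance d = 2.

Enumerate all 2^2 = 4 messages m ∈ F_2^2.
For each, compute codeword c = mG in F_2^5, then tally its weight.
  m = 00 → c = 00000, weight = 0.
  m = 10 → c = 10111, weight = 4.
  m = 01 → c = 10001, weight = 2.
  m = 11 → c = 00110, weight = 2.
Tally weights:
  weight 0: 1 codewords.
  weight 2: 2 codewords.
  weight 4: 1 codewords.
Minimum distance d = smallest w > 0 with A_w > 0 = 2.
Sanity: Σ A_w = 4 = 2^2 = 4 ✓.


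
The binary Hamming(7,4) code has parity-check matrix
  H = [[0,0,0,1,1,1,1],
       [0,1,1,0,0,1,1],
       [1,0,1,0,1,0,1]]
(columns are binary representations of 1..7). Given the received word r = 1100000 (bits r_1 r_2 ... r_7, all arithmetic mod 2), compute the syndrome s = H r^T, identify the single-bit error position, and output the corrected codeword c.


s = (0, 1, 1)^T, error position = 3, corrected codeword c = 1110000

Compute s = H r^T mod 2 one row at a time:
  s_1 = 0 + 0 + 0 + 0 = 0 ≡ 0 (mod 2).
  s_2 = 1 + 0 + 0 + 0 = 1 ≡ 1 (mod 2).
  s_3 = 1 + 0 + 0 + 0 = 1 ≡ 1 (mod 2).
s = (0, 1, 1)^T — this equals column 3 of H (binary 011), so error is at position 3.
Correct: flip bit 3 of r = 1100000 to get c = 1110000.


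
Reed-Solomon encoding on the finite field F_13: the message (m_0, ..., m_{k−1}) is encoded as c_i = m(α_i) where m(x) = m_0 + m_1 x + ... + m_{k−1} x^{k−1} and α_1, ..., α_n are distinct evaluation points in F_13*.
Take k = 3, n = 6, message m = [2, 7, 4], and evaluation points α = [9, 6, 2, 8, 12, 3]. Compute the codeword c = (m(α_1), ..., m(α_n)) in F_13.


c = [12, 6, 6, 2, 12, 7]

Message polynomial: m(x) = 2 + 7·x + 4·x^2 (mod 13).
For each evaluation point α_i, compute m(α_i) mod 13:
  α_1 = 9: Horner steps 4 → 4 → 12, so m(9) = 12.
  α_2 = 6: Horner steps 4 → 5 → 6, so m(6) = 6.
  α_3 = 2: Horner steps 4 → 2 → 6, so m(2) = 6.
  α_4 = 8: Horner steps 4 → 0 → 2, so m(8) = 2.
  α_5 = 12: Horner steps 4 → 3 → 12, so m(12) = 12.
  α_6 = 3: Horner steps 4 → 6 → 7, so m(3) = 7.
Codeword c = [12, 6, 6, 2, 12, 7] ∈ F_13^6.


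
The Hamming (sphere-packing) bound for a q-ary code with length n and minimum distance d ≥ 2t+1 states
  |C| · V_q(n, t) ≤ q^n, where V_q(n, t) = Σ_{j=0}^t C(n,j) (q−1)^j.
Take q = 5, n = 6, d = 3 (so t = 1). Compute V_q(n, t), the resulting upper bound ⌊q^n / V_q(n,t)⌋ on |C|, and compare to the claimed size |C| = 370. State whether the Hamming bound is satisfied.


V_q(n, t) = 25, q^n = 15625, Hamming bound = 625, |C| = 370 ≤ bound (satisfied).

Step 1: Compute V_q(n, t) = Σ_{j=0}^1 C(n, j) (q−1)^j.
  j = 0: C(6,0)·(4)^0 = 1·1 = 1.
  j = 1: C(6,1)·(4)^1 = 6·4 = 24.
  V_q(n, t) = 1 + 24 = 25.
Step 2: q^n = 5^6 = 15625.
Step 3: Hamming bound ⌊q^n / V_q(n,t)⌋ = ⌊15625/25⌋ = 625.
Step 4: Compare |C| = 370 to 625: satisfied.
The claimed |C| lies below the Hamming bound.


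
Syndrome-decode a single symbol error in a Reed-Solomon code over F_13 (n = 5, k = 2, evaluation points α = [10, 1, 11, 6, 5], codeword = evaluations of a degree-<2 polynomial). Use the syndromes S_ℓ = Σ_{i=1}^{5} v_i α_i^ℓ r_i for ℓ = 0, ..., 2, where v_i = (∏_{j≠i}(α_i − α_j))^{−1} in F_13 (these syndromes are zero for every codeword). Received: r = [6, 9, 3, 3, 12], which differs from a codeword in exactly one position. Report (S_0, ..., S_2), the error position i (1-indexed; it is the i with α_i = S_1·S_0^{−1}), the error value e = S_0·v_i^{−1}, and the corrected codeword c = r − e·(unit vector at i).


S = (6, 1, 11), error at position 3, error magnitude e = 6, c = [6, 9, 10, 3, 12].

Step 1: column multipliers v_i = (∏_{j≠i}(α_i − α_j))^{−1} mod 13.
  i = 1 (α = 10): (10−1)(10−11)(10−6)(10−5) = 9·(−1)·4·5 = −180 ≡ 2, so v_1 = 2^{−1} = 7 (mod 13).
  i = 2 (α = 1): (1−10)(1−11)(1−6)(1−5) = (−9)·(−10)·(−5)·(−4) = 1800 ≡ 6, so v_2 = 6^{−1} = 11 (mod 13).
  i = 3 (α = 11): (11−10)(11−1)(11−6)(11−5) = 1·10·5·6 = 300 ≡ 1, so v_3 = 1^{−1} = 1 (mod 13).
  i = 4 (α = 6): (6−10)(6−1)(6−11)(6−5) = (−4)·5·(−5)·1 = 100 ≡ 9, so v_4 = 9^{−1} = 3 (mod 13).
  i = 5 (α = 5): (5−10)(5−1)(5−11)(5−6) = (−5)·4·(−6)·(−1) = −120 ≡ 10, so v_5 = 10^{−1} = 4 (mod 13).
  v = [7, 11, 1, 3, 4].
Step 2: syndromes of r = [6, 9, 3, 3, 12] (all sums mod 13).
  S_0 = Σ v_i r_i = 7·6 + 11·9 + 1·3 + 3·3 + 4·12 = 201 ≡ 6.
  S_1 = Σ v_i α_i r_i = 7·10·6 + 11·1·9 + 1·11·3 + 3·6·3 + 4·5·12 = 846 ≡ 1.
  α_i^2 mod 13 = [9, 1, 4, 10, 12].
  S_2 = Σ v_i α_i^2 r_i = 7·9·6 + 11·1·9 + 1·4·3 + 3·10·3 + 4·12·12 = 1155 ≡ 11.
  S = (6, 1, 11) ≠ 0, so r is not a codeword (an error is present).
Step 3: locate the error. For a single error e at position i, S_ℓ = v_i·e·α_i^ℓ, so α_err = S_1/S_0.
  S_0^{−1} = 6^{−1} = 11 (mod 13), so α_err = 1·11 = 11 ≡ 11 = α_3. Error position i = 3.
  Consistency check: S_2/S_1 = 11·1 = 11 ≡ 11 = α_err ✓ (single-error assumption holds).
Step 4: error magnitude e = S_0/v_3 = S_0·∏_{j≠3}(α_3 − α_j) = 6·1 = 6 ≡ 6 (mod 13).
Step 5: correct position 3: c_3 = r_3 − e = 3 − 6 ≡ 10 (mod 13). Hence c = [6, 9, 10, 3, 12].
  Check: interpolating c through the α_i gives m(x) = 5 + 4·x (degree < 2) with m(α_i) = c_i for every i, so c is indeed a codeword.


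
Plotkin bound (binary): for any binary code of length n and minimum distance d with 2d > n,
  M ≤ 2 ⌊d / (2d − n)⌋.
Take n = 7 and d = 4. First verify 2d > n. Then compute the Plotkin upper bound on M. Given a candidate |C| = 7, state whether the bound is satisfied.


Plotkin bound M ≤ 8; given |C| = 7 ≤ bound (satisfied).

Check applicability: 2d = 8, n = 7.
2d − n = 1 > 0, so Plotkin applies.
Compute d/(2d−n) = 4/1 ≈ 4.0000.
⌊d/(2d−n)⌋ = 4.
Plotkin bound: M ≤ 2·4 = 8.
Given |C| = 7, check: satisfied.
This |C| is below the Plotkin bound.


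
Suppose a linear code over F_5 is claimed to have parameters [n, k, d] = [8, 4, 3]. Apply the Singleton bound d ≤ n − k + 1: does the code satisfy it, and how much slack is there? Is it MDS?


Singleton RHS = n − k + 1 = 5, slack = 2, bound satisfied, not MDS.

Singleton bound: d ≤ n − k + 1.
Here n = 8, k = 4, so n − k + 1 = 5.
Given d = 3, check d ≤ 5: YES.
Slack = (n − k + 1) − d = 2.
The code is NOT MDS (slack = 2 > 0).
Description: the claimed parameters are [8, 4, 3]_5; such a code would be non-MDS.


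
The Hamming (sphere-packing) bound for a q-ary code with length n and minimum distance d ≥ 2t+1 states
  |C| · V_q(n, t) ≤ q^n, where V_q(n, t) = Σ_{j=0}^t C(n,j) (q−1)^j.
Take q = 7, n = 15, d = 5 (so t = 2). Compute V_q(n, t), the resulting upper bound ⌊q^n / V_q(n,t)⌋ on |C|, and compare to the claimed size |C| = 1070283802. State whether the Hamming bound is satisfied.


V_q(n, t) = 3871, q^n = 4747561509943, Hamming bound = 1226443169, |C| = 1070283802 ≤ bound (satisfied).

Step 1: Compute V_q(n, t) = Σ_{j=0}^2 C(n, j) (q−1)^j.
  j = 0: C(15,0)·(6)^0 = 1·1 = 1.
  j = 1: C(15,1)·(6)^1 = 15·6 = 90.
  j = 2: C(15,2)·(6)^2 = 105·36 = 3780.
  V_q(n, t) = 1 + 90 + 3780 = 3871.
Step 2: q^n = 7^15 = 4747561509943.
Step 3: Hamming bound ⌊q^n / V_q(n,t)⌋ = ⌊4747561509943/3871⌋ = 1226443169.
Step 4: Compare |C| = 1070283802 to 1226443169: satisfied.
The claimed |C| lies below the Hamming bound.
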